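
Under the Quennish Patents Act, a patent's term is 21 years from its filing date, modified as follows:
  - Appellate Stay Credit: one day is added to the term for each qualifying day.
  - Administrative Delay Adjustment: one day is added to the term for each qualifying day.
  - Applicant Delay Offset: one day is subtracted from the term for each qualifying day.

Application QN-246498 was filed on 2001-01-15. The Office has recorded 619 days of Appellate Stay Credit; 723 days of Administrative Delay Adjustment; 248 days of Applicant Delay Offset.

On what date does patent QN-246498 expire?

Base term: filing date + 21 years → 15 January 2022.
Appellate Stay Credit: +619 days → 26 September 2023.
Administrative Delay Adjustment: +723 days → 18 September 2025.
Applicant Delay Offset: −248 days → 13 January 2025.

January 13, 2025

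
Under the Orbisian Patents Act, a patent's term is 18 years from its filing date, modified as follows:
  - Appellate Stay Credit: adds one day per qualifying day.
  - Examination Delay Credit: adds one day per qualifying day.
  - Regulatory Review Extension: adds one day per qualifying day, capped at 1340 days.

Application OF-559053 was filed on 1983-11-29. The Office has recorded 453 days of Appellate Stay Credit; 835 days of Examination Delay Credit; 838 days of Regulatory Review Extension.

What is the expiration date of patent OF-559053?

Base term: filing date + 18 years → 29 November 2001.
Appellate Stay Credit: +453 days → 25 February 2003.
Examination Delay Credit: +835 days → 9 June 2005.
Regulatory Review Extension: 838 days (within the 1340-day cap) → +838 days → 25 September 2007.

2007-09-25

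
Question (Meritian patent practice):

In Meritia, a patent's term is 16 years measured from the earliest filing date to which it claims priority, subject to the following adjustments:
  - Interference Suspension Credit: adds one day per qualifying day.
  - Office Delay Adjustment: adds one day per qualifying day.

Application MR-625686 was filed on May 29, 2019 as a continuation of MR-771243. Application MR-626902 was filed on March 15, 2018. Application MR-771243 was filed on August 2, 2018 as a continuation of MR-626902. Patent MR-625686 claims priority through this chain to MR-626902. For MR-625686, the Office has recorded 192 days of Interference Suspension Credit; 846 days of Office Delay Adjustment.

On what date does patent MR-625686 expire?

Earliest priority filing: 15 March 2018.
Base term: 15 March 2018 + 16 years → 15 March 2034.
Interference Suspension Credit: +192 days → 23 September 2034.
Office Delay Adjustment: +846 days → 16 January 2037.

January 16, 2037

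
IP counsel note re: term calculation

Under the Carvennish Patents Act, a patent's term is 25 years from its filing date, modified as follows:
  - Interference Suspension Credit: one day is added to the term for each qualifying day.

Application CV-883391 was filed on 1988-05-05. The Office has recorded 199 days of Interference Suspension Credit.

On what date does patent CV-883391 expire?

November 20, 2013

Base term: filing date + 25 years → 5 May 2013.
Interference Suspension Credit: +199 days → 20 November 2013.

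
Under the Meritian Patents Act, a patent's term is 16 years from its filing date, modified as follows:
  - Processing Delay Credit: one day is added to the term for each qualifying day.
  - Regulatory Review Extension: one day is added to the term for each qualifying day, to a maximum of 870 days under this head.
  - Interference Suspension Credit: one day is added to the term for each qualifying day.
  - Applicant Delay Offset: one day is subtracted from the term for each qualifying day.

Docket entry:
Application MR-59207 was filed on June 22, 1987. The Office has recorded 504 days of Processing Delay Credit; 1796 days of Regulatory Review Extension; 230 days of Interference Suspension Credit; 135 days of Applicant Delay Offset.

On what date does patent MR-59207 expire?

2007-06-30

Base term: filing date + 16 years → 22 June 2003.
Processing Delay Credit: +504 days → 7 November 2004.
Regulatory Review Extension: 1796 days claimed exceeds the 870-day cap, so +870 days → 27 March 2007.
Interference Suspension Credit: +230 days → 12 November 2007.
Applicant Delay Offset: −135 days → 30 June 2007.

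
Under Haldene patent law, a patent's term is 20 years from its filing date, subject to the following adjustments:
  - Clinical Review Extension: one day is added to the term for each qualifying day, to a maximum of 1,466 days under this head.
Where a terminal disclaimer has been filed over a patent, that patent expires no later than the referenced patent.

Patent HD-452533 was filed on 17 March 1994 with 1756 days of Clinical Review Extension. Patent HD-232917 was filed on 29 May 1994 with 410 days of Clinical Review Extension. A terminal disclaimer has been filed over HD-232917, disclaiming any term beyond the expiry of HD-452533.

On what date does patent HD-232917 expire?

Natural term of HD-232917:
  Base: filing + 20 years → 29 May 2014.
  Clinical Review Extension: 410 days (within the 1466-day cap) → +410 days → 13 July 2015.
Expiry of referenced patent HD-452533:
  Base: filing + 20 years → 17 March 2014.
  Clinical Review Extension: 1756 days claimed exceeds the 1466-day cap, so +1466 days → 22 March 2018.
Terminal disclaimer: HD-232917 expires on the earlier of 13 July 2015 and 22 March 2018.

2015-07-13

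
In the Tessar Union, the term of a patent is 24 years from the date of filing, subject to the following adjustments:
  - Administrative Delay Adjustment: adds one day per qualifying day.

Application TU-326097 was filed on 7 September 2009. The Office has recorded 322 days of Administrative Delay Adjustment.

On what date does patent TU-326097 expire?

Base term: filing date + 24 years → 7 September 2033.
Administrative Delay Adjustment: +322 days → 26 July 2034.

2034-07-26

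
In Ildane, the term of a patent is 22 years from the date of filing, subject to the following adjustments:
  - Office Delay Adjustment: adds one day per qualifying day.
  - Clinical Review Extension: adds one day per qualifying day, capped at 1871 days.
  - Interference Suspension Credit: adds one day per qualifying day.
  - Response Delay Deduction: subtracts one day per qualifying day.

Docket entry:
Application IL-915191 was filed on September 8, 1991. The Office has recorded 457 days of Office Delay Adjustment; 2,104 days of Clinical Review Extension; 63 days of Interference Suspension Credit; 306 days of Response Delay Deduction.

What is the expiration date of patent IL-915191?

May 25, 2019

Base term: filing date + 22 years → 8 September 2013.
Office Delay Adjustment: +457 days → 9 December 2014.
Clinical Review Extension: 2104 days claimed exceeds the 1871-day cap, so +1871 days → 23 January 2020.
Interference Suspension Credit: +63 days → 26 March 2020.
Response Delay Deduction: −306 days → 25 May 2019.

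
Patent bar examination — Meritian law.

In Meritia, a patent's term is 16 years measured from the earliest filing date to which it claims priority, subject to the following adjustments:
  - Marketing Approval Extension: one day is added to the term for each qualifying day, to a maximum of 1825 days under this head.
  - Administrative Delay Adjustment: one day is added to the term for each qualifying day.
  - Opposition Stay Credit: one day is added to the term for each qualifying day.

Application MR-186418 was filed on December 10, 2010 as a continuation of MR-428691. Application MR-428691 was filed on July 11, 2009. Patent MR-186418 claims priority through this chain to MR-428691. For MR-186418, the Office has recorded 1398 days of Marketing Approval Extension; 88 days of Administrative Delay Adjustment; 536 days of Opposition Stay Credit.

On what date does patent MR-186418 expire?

Earliest priority filing: 11 July 2009.
Base term: 11 July 2009 + 16 years → 11 July 2025.
Marketing Approval Extension: 1398 days (within the 1825-day cap) → +1398 days → 9 May 2029.
Administrative Delay Adjustment: +88 days → 5 August 2029.
Opposition Stay Credit: +536 days → 23 January 2031.

2031-01-23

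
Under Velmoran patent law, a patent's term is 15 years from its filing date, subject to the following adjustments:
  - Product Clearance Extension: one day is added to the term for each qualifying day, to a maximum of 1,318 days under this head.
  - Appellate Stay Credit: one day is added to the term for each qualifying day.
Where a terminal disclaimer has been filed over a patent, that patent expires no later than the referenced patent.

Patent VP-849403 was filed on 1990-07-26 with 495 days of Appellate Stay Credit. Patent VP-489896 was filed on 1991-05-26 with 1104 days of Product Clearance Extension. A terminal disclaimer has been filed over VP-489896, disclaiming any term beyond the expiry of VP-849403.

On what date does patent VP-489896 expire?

December 3, 2006

Natural term of VP-489896:
  Base: filing + 15 years → 26 May 2006.
  Product Clearance Extension: 1104 days (within the 1318-day cap) → +1104 days → 3 June 2009.
Expiry of referenced patent VP-849403:
  Base: filing + 15 years → 26 July 2005.
  Appellate Stay Credit: +495 days → 3 December 2006.
Terminal disclaimer: VP-489896 expires on the earlier of 3 June 2009 and 3 December 2006.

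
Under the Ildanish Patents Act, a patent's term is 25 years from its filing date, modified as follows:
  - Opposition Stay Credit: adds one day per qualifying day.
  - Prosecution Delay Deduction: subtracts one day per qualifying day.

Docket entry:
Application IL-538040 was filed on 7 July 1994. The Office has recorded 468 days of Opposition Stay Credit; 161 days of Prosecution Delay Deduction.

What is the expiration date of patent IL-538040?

Base term: filing date + 25 years → 7 July 2019.
Opposition Stay Credit: +468 days → 17 October 2020.
Prosecution Delay Deduction: −161 days → 9 May 2020.

2020-05-09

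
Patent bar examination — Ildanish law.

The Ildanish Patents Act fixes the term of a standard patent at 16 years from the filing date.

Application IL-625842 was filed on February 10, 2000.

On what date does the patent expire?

2016-02-10

Filing date + 16 years → 10 February 2016.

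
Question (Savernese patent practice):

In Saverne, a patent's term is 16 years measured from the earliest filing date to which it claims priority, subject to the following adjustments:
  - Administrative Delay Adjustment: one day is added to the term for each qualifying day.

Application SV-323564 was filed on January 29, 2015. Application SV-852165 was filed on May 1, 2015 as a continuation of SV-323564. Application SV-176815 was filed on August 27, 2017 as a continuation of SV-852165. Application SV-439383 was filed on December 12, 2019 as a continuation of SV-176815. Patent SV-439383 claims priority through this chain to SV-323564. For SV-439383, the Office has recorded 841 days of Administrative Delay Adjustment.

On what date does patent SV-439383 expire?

May 19, 2033

Earliest priority filing: 29 January 2015.
Base term: 29 January 2015 + 16 years → 29 January 2031.
Administrative Delay Adjustment: +841 days → 19 May 2033.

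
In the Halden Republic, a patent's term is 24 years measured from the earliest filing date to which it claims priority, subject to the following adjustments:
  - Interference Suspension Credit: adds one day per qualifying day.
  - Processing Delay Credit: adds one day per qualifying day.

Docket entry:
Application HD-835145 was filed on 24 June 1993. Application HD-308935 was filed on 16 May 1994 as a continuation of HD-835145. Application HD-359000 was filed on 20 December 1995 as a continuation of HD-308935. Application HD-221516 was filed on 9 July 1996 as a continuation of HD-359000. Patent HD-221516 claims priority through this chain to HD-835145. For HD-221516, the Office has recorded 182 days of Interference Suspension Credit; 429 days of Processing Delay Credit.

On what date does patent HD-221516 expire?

Earliest priority filing: 24 June 1993.
Base term: 24 June 1993 + 24 years → 24 June 2017.
Interference Suspension Credit: +182 days → 23 December 2017.
Processing Delay Credit: +429 days → 25 February 2019.

2019-02-25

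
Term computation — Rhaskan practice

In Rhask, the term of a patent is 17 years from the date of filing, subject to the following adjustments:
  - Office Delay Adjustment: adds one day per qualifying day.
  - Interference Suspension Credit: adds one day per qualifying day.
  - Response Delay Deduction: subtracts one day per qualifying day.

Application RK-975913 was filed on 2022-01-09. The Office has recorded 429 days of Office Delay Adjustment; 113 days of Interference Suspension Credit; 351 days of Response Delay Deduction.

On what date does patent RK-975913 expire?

Base term: filing date + 17 years → 9 January 2039.
Office Delay Adjustment: +429 days → 13 March 2040.
Interference Suspension Credit: +113 days → 4 July 2040.
Response Delay Deduction: −351 days → 19 July 2039.

2039-07-19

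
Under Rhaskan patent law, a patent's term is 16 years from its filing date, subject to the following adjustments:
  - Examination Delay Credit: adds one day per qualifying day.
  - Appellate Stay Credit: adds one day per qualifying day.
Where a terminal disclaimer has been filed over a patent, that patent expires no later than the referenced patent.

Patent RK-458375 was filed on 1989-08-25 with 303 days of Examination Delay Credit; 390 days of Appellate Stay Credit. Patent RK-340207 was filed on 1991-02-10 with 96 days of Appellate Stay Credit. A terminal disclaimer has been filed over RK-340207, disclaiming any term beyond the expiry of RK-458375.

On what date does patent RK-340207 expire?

Natural term of RK-340207:
  Base: filing + 16 years → 10 February 2007.
  Appellate Stay Credit: +96 days → 17 May 2007.
Expiry of referenced patent RK-458375:
  Base: filing + 16 years → 25 August 2005.
  Examination Delay Credit: +303 days → 24 June 2006.
  Appellate Stay Credit: +390 days → 19 July 2007.
Terminal disclaimer: RK-340207 expires on the earlier of 17 May 2007 and 19 July 2007.

May 17, 2007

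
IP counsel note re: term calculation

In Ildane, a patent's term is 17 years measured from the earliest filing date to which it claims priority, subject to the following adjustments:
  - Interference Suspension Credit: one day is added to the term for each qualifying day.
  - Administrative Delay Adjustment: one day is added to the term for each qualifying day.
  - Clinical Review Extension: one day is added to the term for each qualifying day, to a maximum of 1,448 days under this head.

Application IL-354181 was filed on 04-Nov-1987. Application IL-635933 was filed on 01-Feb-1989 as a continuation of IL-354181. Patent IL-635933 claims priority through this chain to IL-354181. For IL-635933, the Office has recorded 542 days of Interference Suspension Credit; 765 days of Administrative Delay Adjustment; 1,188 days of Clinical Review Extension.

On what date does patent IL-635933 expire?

September 4, 2011

Earliest priority filing: 4 November 1987.
Base term: 4 November 1987 + 17 years → 4 November 2004.
Interference Suspension Credit: +542 days → 30 April 2006.
Administrative Delay Adjustment: +765 days → 3 June 2008.
Clinical Review Extension: 1188 days (within the 1448-day cap) → +1188 days → 4 September 2011.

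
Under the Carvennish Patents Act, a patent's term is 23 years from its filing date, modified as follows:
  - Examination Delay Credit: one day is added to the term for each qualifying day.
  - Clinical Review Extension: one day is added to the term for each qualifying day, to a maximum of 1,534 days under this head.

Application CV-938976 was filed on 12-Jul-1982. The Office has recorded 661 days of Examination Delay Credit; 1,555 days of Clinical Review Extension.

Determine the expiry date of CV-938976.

Base term: filing date + 23 years → 12 July 2005.
Examination Delay Credit: +661 days → 4 May 2007.
Clinical Review Extension: 1555 days claimed exceeds the 1534-day cap, so +1534 days → 16 July 2011.

2011-07-16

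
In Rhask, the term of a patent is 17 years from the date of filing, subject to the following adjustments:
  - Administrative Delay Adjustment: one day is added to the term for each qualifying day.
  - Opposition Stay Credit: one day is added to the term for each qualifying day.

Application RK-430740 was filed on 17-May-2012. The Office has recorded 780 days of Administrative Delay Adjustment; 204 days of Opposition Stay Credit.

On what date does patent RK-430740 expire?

January 26, 2032

Base term: filing date + 17 years → 17 May 2029.
Administrative Delay Adjustment: +780 days → 6 July 2031.
Opposition Stay Credit: +204 days → 26 January 2032.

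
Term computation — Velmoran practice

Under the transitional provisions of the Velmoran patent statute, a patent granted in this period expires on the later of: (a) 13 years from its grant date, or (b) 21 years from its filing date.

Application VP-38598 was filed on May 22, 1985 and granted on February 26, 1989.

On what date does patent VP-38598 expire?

2006-05-22

(a) grant + 13 years → 26 February 2002.
(b) filing + 21 years → 22 May 2006.
Later of the two: 22 May 2006.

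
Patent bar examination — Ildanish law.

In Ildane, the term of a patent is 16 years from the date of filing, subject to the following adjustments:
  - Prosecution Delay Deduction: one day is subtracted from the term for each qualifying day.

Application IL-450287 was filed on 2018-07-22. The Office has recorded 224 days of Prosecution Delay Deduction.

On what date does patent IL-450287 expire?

Base term: filing date + 16 years → 22 July 2034.
Prosecution Delay Deduction: −224 days → 10 December 2033.

2033-12-10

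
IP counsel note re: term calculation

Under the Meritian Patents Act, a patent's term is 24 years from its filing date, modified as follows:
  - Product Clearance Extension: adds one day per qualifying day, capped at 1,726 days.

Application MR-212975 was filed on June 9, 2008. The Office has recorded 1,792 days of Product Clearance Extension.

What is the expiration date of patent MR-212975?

March 1, 2037

Base term: filing date + 24 years → 9 June 2032.
Product Clearance Extension: 1792 days claimed exceeds the 1726-day cap, so +1726 days → 1 March 2037.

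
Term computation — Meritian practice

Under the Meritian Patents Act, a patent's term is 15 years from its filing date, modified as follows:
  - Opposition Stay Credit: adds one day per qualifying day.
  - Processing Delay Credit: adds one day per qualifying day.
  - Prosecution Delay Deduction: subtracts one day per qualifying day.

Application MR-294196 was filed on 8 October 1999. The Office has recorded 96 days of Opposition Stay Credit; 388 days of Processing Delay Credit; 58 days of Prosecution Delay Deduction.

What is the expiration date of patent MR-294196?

Base term: filing date + 15 years → 8 October 2014.
Opposition Stay Credit: +96 days → 12 January 2015.
Processing Delay Credit: +388 days → 4 February 2016.
Prosecution Delay Deduction: −58 days → 8 December 2015.

December 8, 2015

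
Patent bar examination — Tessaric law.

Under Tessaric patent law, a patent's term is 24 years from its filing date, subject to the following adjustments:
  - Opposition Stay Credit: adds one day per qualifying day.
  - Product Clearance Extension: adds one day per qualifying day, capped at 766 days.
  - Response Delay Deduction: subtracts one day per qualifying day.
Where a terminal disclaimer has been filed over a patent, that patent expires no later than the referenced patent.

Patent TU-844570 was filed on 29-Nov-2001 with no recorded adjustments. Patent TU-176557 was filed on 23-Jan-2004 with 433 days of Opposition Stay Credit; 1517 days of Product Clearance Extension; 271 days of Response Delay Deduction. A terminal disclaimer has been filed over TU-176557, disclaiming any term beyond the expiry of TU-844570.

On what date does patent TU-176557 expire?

2025-11-29

Natural term of TU-176557:
  Base: filing + 24 years → 23 January 2028.
  Opposition Stay Credit: +433 days → 31 March 2029.
  Product Clearance Extension: 1517 days claimed exceeds the 766-day cap, so +766 days → 6 May 2031.
  Response Delay Deduction: −271 days → 8 August 2030.
Expiry of referenced patent TU-844570:
  Base: filing + 24 years → 29 November 2025.
Terminal disclaimer: TU-176557 expires on the earlier of 8 August 2030 and 29 November 2025.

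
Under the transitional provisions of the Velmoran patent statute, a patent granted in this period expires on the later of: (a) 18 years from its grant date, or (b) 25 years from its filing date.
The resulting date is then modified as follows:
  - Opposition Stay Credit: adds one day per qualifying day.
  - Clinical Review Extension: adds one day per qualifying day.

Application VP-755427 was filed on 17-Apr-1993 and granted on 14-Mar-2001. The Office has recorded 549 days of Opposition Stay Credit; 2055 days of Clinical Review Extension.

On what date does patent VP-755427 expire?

(a) grant + 18 years → 14 March 2019.
(b) filing + 25 years → 17 April 2018.
Later of the two: 14 March 2019.
Opposition Stay Credit: +549 days → 13 September 2020.
Clinical Review Extension: +2055 days → 30 April 2026.

2026-04-30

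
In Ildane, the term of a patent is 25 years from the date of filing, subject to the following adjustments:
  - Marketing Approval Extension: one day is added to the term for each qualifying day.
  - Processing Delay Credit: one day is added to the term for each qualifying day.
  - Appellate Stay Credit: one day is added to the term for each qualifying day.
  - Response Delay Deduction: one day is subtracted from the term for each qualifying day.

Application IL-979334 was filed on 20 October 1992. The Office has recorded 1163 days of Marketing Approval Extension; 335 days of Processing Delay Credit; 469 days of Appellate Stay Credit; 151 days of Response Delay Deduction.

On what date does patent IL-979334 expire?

Base term: filing date + 25 years → 20 October 2017.
Marketing Approval Extension: +1163 days → 26 December 2020.
Processing Delay Credit: +335 days → 26 November 2021.
Appellate Stay Credit: +469 days → 10 March 2023.
Response Delay Deduction: −151 days → 10 October 2022.

2022-10-10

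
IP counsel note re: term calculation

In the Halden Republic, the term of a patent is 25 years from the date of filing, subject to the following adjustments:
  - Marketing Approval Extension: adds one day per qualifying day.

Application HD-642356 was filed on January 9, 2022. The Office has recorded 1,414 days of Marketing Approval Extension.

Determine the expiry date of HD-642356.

Base term: filing date + 25 years → 9 January 2047.
Marketing Approval Extension: +1414 days → 23 November 2050.

2050-11-23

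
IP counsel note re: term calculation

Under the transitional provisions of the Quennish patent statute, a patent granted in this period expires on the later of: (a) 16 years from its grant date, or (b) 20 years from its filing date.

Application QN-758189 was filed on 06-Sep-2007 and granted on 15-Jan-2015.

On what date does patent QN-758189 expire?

(a) grant + 16 years → 15 January 2031.
(b) filing + 20 years → 6 September 2027.
Later of the two: 15 January 2031.

January 15, 2031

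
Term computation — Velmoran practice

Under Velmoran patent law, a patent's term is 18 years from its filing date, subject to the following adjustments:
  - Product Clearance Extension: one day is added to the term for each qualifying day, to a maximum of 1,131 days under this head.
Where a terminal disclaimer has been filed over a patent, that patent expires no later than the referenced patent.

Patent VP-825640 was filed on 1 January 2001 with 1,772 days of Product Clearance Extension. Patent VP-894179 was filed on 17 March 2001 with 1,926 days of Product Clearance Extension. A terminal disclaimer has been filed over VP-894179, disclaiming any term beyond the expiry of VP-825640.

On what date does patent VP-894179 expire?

Natural term of VP-894179:
  Base: filing + 18 years → 17 March 2019.
  Product Clearance Extension: 1926 days claimed exceeds the 1131-day cap, so +1131 days → 21 April 2022.
Expiry of referenced patent VP-825640:
  Base: filing + 18 years → 1 January 2019.
  Product Clearance Extension: 1772 days claimed exceeds the 1131-day cap, so +1131 days → 5 February 2022.
Terminal disclaimer: VP-894179 expires on the earlier of 21 April 2022 and 5 February 2022.

February 5, 2022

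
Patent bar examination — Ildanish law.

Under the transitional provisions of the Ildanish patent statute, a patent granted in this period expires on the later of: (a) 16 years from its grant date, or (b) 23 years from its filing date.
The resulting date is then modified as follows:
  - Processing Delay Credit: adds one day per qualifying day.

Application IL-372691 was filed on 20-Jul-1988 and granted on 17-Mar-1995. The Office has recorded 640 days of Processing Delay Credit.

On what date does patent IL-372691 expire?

April 20, 2013

(a) grant + 16 years → 17 March 2011.
(b) filing + 23 years → 20 July 2011.
Later of the two: 20 July 2011.
Processing Delay Credit: +640 days → 20 April 2013.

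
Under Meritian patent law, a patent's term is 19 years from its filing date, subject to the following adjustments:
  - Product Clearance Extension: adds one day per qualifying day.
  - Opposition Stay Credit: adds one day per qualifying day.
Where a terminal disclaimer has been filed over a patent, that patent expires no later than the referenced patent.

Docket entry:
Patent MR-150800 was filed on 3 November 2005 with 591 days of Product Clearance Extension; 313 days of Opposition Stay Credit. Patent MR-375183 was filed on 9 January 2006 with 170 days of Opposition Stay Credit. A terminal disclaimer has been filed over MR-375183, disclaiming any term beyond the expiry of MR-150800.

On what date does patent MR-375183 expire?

2025-06-28

Natural term of MR-375183:
  Base: filing + 19 years → 9 January 2025.
  Opposition Stay Credit: +170 days → 28 June 2025.
Expiry of referenced patent MR-150800:
  Base: filing + 19 years → 3 November 2024.
  Product Clearance Extension: +591 days → 17 June 2026.
  Opposition Stay Credit: +313 days → 26 April 2027.
Terminal disclaimer: MR-375183 expires on the earlier of 28 June 2025 and 26 April 2027.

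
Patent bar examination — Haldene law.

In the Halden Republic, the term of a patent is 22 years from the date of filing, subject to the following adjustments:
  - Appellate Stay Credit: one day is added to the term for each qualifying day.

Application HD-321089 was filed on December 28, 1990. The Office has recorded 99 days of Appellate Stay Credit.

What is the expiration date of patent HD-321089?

2013-04-06

Base term: filing date + 22 years → 28 December 2012.
Appellate Stay Credit: +99 days → 6 April 2013.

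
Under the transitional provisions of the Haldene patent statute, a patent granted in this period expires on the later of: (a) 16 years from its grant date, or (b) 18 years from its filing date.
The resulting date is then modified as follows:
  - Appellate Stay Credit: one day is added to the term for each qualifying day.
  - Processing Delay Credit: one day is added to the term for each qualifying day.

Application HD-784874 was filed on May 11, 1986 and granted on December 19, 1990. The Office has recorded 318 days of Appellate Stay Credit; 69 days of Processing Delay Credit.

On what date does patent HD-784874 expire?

2008-01-10

(a) grant + 16 years → 19 December 2006.
(b) filing + 18 years → 11 May 2004.
Later of the two: 19 December 2006.
Appellate Stay Credit: +318 days → 2 November 2007.
Processing Delay Credit: +69 days → 10 January 2008.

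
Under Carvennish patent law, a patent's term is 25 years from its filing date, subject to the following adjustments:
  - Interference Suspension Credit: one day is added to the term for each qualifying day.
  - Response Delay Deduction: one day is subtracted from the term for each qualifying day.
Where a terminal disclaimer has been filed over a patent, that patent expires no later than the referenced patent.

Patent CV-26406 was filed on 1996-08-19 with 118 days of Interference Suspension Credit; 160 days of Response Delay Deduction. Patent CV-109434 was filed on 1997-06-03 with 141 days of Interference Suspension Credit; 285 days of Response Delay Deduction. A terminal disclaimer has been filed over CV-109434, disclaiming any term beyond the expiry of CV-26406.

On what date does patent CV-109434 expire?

2021-07-08

Natural term of CV-109434:
  Base: filing + 25 years → 3 June 2022.
  Interference Suspension Credit: +141 days → 22 October 2022.
  Response Delay Deduction: −285 days → 10 January 2022.
Expiry of referenced patent CV-26406:
  Base: filing + 25 years → 19 August 2021.
  Interference Suspension Credit: +118 days → 15 December 2021.
  Response Delay Deduction: −160 days → 8 July 2021.
Terminal disclaimer: CV-109434 expires on the earlier of 10 January 2022 and 8 July 2021.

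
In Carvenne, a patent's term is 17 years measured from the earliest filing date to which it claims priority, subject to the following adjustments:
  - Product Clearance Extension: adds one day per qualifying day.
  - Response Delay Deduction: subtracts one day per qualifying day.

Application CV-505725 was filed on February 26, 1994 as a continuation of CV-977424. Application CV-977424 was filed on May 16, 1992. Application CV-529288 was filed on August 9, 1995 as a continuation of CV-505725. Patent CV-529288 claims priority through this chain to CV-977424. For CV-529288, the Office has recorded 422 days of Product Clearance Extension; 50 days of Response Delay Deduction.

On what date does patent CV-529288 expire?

May 23, 2010

Earliest priority filing: 16 May 1992.
Base term: 16 May 1992 + 17 years → 16 May 2009.
Product Clearance Extension: +422 days → 12 July 2010.
Response Delay Deduction: −50 days → 23 May 2010.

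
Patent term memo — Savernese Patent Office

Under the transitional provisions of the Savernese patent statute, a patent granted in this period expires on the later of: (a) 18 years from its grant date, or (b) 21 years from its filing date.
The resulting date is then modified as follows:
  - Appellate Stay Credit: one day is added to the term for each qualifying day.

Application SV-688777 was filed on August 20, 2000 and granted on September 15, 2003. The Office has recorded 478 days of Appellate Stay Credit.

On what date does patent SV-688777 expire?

(a) grant + 18 years → 15 September 2021.
(b) filing + 21 years → 20 August 2021.
Later of the two: 15 September 2021.
Appellate Stay Credit: +478 days → 6 January 2023.

2023-01-06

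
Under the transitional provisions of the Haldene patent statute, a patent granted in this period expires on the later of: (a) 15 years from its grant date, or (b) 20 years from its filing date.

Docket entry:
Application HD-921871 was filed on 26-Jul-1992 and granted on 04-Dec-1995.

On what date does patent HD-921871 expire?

July 26, 2012

(a) grant + 15 years → 4 December 2010.
(b) filing + 20 years → 26 July 2012.
Later of the two: 26 July 2012.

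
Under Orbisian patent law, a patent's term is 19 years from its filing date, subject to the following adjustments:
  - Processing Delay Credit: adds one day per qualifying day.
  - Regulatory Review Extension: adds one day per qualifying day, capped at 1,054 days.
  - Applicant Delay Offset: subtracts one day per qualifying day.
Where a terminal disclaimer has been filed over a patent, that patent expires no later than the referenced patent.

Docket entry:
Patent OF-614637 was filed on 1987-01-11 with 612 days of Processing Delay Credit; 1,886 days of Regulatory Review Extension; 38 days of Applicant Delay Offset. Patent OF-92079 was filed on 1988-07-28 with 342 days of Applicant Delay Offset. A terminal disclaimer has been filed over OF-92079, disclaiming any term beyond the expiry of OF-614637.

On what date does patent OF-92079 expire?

2006-08-20

Natural term of OF-92079:
  Base: filing + 19 years → 28 July 2007.
  Applicant Delay Offset: −342 days → 20 August 2006.
Expiry of referenced patent OF-614637:
  Base: filing + 19 years → 11 January 2006.
  Processing Delay Credit: +612 days → 15 September 2007.
  Regulatory Review Extension: 1886 days claimed exceeds the 1054-day cap, so +1054 days → 4 August 2010.
  Applicant Delay Offset: −38 days → 27 June 2010.
Terminal disclaimer: OF-92079 expires on the earlier of 20 August 2006 and 27 June 2010.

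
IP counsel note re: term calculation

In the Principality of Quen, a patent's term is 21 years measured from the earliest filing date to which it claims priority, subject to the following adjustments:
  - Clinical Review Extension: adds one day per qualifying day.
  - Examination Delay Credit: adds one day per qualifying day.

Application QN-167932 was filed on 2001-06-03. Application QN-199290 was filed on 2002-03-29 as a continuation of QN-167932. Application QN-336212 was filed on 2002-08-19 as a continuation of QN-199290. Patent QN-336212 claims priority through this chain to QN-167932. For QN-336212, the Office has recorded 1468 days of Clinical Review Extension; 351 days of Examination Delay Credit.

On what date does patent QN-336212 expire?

May 27, 2027

Earliest priority filing: 3 June 2001.
Base term: 3 June 2001 + 21 years → 3 June 2022.
Clinical Review Extension: +1468 days → 10 June 2026.
Examination Delay Credit: +351 days → 27 May 2027.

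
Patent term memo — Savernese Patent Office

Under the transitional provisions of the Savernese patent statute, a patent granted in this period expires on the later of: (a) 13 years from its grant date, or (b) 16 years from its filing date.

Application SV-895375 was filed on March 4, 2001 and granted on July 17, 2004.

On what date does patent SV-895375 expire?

2017-07-17

(a) grant + 13 years → 17 July 2017.
(b) filing + 16 years → 4 March 2017.
Later of the two: 17 July 2017.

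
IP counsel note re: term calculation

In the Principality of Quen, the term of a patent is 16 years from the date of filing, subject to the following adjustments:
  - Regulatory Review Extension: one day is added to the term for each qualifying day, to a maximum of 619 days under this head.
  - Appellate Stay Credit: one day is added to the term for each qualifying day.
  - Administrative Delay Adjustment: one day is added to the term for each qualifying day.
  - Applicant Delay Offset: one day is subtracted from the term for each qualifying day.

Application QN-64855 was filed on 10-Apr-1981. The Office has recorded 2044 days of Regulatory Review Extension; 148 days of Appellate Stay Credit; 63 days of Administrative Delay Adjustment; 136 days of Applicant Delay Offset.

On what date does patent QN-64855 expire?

1999-03-05

Base term: filing date + 16 years → 10 April 1997.
Regulatory Review Extension: 2044 days claimed exceeds the 619-day cap, so +619 days → 20 December 1998.
Appellate Stay Credit: +148 days → 17 May 1999.
Administrative Delay Adjustment: +63 days → 19 July 1999.
Applicant Delay Offset: −136 days → 5 March 1999.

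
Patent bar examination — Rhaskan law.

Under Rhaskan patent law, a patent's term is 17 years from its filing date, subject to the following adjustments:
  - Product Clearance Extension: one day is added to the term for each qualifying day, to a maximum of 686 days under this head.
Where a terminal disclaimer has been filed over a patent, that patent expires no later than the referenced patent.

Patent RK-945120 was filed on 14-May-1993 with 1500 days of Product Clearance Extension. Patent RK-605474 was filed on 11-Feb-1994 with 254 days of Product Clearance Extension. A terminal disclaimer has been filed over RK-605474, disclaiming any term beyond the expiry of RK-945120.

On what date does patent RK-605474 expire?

October 23, 2011

Natural term of RK-605474:
  Base: filing + 17 years → 11 February 2011.
  Product Clearance Extension: 254 days (within the 686-day cap) → +254 days → 23 October 2011.
Expiry of referenced patent RK-945120:
  Base: filing + 17 years → 14 May 2010.
  Product Clearance Extension: 1500 days claimed exceeds the 686-day cap, so +686 days → 30 March 2012.
Terminal disclaimer: RK-605474 expires on the earlier of 23 October 2011 and 30 March 2012.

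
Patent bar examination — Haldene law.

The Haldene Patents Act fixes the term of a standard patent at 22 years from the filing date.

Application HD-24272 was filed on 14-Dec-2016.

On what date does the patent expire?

December 14, 2038

Filing date + 22 years → 14 December 2038.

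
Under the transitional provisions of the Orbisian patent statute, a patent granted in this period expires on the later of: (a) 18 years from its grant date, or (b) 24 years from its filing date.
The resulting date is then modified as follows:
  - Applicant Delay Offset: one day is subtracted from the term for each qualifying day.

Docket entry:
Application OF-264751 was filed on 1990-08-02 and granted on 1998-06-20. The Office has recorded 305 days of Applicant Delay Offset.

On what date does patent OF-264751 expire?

(a) grant + 18 years → 20 June 2016.
(b) filing + 24 years → 2 August 2014.
Later of the two: 20 June 2016.
Applicant Delay Offset: −305 days → 20 August 2015.

August 20, 2015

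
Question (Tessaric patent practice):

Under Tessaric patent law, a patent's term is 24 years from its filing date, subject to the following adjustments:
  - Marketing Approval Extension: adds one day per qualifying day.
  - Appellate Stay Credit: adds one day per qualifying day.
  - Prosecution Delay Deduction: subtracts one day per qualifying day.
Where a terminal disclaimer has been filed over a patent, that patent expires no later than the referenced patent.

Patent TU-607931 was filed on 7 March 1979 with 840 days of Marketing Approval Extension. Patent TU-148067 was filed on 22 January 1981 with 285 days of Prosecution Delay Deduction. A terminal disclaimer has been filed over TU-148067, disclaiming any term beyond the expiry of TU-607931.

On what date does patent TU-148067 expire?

April 12, 2004

Natural term of TU-148067:
  Base: filing + 24 years → 22 January 2005.
  Prosecution Delay Deduction: −285 days → 12 April 2004.
Expiry of referenced patent TU-607931:
  Base: filing + 24 years → 7 March 2003.
  Marketing Approval Extension: +840 days → 24 June 2005.
Terminal disclaimer: TU-148067 expires on the earlier of 12 April 2004 and 24 June 2005.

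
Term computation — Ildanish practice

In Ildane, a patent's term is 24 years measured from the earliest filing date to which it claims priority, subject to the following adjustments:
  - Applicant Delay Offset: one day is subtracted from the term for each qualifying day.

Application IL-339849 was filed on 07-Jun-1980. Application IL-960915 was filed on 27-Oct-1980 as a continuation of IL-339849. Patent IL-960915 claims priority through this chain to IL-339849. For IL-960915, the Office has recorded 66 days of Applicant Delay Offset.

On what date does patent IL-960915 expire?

2004-04-02

Earliest priority filing: 7 June 1980.
Base term: 7 June 1980 + 24 years → 7 June 2004.
Applicant Delay Offset: −66 days → 2 April 2004.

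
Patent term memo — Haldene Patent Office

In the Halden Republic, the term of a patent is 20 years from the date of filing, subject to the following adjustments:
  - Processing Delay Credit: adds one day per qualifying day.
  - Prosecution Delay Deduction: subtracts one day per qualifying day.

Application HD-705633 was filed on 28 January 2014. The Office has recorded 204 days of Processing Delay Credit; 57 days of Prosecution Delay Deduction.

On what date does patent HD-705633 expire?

Base term: filing date + 20 years → 28 January 2034.
Processing Delay Credit: +204 days → 20 August 2034.
Prosecution Delay Deduction: −57 days → 24 June 2034.

June 24, 2034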